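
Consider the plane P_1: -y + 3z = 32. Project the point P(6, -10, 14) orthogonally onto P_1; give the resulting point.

Foot = P − λn with λ = (n·P − d)/|n|² = (52 − 32)/10 = 2.
Foot = (6, -10, 14) − 2·(0, -1, 3) = (6, -8, 8).

(6, -8, 8)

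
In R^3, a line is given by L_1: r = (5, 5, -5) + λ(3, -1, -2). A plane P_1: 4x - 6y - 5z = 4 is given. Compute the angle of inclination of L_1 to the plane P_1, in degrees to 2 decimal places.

58.52

sin θ = |n·v| / (|n||v|) = |28| / (√77 · √14) = 0.85280.
θ ≈ 58.52°.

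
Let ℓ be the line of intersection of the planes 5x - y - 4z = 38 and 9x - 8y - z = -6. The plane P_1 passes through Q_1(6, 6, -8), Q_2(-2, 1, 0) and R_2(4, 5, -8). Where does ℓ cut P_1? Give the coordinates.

(2, 4, -8)

Direction of ℓ: (5, -1, -4) × (9, -8, -1) = (-31, -31, -31).
A point on ℓ: solving the two plane equations with x = 4 gives (4, 6, -6).
Q_1Q_2 = (-8, -5, 8), Q_1R_2 = (-2, -1, 0); a normal to P_1 is Q_1Q_2 × Q_1R_2 = (8, -16, -2).
Using Q_1: P_1 has equation 8x - 16y - 2z = -32.
Substitute r = (4, 6, -6) + t(-31, -31, -31) into the plane: -52 + 310t = -32, so t = 2/31.
Intersection: (4, 6, -6) + (2/31)·(-31, -31, -31) = (2, 4, -8).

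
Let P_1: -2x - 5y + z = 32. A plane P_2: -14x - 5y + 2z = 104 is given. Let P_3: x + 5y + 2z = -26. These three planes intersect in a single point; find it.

Solving the 3×3 linear system -2x - 5y + z = 32, -14x - 5y + 2z = 104, x + 5y + 2z = -26 (e.g. by elimination or Cramer's rule, determinant = -175) gives (-6, -4, 0).

(-6, -4, 0)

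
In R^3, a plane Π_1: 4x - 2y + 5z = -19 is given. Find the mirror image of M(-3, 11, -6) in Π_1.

(5, 7, 4)

λ = (n·M − d)/|n|² = (-64 − (-19))/45 = -1.
Reflection = M − 2λn = (-3, 11, -6) − (-2)·(4, -2, 5) = (5, 7, 4).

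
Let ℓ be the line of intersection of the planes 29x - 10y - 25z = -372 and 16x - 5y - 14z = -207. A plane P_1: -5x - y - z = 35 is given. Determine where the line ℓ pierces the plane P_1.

Direction of ℓ: (29, -10, -25) × (16, -5, -14) = (15, 6, 15).
A point on ℓ: solving the two plane equations with x = -3 gives (-3, 1, 11).
Substitute r = (-3, 1, 11) + t(15, 6, 15) into the plane: 3 + (-96)t = 35, so t = -1/3.
Intersection: (-3, 1, 11) + (-1/3)·(15, 6, 15) = (-8, -1, 6).

(-8, -1, 6)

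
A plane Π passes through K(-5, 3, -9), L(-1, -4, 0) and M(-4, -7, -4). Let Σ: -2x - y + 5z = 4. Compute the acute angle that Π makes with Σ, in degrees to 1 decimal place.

KL = (4, -7, 9), KM = (1, -10, 5); a normal to Π is KL × KM = (55, -11, -33).
Using K: Π has equation 55x - 11y - 33z = -11.
cos θ = |n₁·n₂| / (|n₁||n₂|) = |-264| / (√4235 · √30).
θ = arccos(0.74066) ≈ 42.2°.

42.2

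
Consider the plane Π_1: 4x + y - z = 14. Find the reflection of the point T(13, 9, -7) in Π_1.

(-11, 3, -1)

λ = (n·T − d)/|n|² = (68 − 14)/18 = 3.
Reflection = T − 2λn = (13, 9, -7) − 6·(4, 1, -1) = (-11, 3, -1).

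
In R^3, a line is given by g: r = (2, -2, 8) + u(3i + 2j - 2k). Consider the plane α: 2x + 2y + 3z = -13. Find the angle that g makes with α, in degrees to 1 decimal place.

13.6

sin θ = |n·v| / (|n||v|) = |4| / (√17 · √17) = 0.23529.
θ ≈ 13.6°.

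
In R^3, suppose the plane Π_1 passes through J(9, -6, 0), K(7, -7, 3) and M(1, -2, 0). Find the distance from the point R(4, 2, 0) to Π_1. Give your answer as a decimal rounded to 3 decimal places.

JK = (-2, -1, 3), JM = (-8, 4, 0); a normal to Π_1 is JK × JM = (-12, -24, -16).
Using J: Π_1 has equation -12x - 24y - 16z = 36.
n·R − d = (-12)·(4) + (-24)·(2) + (-16)·(0) − 36 = -132; |n| = √976.
Distance = |-132| / √976 = 132/√976 ≈ 4.225.

4.225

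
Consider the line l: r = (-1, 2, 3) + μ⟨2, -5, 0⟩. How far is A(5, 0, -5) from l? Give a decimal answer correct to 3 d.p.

Taking (-1, 2, 3) on l with direction v = (2, -5, 0): w = A − (-1, 2, 3) = (6, -2, -8), and w × v = (-40, -16, -26).
Distance = |w × v| / |v| = √2532 / √29 ≈ 9.344.

9.344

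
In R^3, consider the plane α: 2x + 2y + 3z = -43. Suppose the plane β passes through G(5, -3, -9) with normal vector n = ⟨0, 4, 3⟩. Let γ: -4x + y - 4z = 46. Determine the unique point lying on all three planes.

(-8, -6, -5)

β: n·r = n·G gives 4y + 3z = -39.
Solving the 3×3 linear system 2x + 2y + 3z = -43, 4y + 3z = -39, -4x + y - 4z = 46 (e.g. by elimination or Cramer's rule, determinant = -14) gives (-8, -6, -5).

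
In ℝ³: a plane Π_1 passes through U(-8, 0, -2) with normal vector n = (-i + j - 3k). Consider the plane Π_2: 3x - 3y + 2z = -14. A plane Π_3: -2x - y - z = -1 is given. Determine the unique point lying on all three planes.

(1, 3, -4)

Π_1: n·r = n·U gives -x + y - 3z = 14.
Solving the 3×3 linear system -x + y - 3z = 14, 3x - 3y + 2z = -14, -2x - y - z = -1 (e.g. by elimination or Cramer's rule, determinant = 21) gives (1, 3, -4).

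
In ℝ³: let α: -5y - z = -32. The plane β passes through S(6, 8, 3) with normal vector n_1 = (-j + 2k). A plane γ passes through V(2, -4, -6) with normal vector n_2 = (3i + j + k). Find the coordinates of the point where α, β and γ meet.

(-4, 6, 2)

β: n_1·r = n_1·S gives -y + 2z = -2.
γ: n_2·r = n_2·V gives 3x + y + z = -4.
Solving the 3×3 linear system -5y - z = -32, -y + 2z = -2, 3x + y + z = -4 (e.g. by elimination or Cramer's rule, determinant = -33) gives (-4, 6, 2).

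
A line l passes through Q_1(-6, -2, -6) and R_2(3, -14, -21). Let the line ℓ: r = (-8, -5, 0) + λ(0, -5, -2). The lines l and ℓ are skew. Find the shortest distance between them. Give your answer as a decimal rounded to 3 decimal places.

3.155

A direction vector for l is R_2 − Q_1 = (9, -12, -15).
Common perpendicular direction n = (9, -12, -15) × (0, -5, -2) = (-51, 18, -45).
With w = (-8, -5, 0) − (-6, -2, -6) = (-2, -3, 6), w · n = -222.
Distance = |w · n| / |n| = |-222| / √4950 ≈ 3.155.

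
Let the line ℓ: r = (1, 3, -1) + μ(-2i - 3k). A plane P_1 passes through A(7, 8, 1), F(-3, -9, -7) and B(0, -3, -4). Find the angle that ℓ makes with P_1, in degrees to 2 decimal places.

AF = (-10, -17, -8), AB = (-7, -11, -5); a normal to P_1 is AF × AB = (-3, 6, -9).
Using A: P_1 has equation -3x + 6y - 9z = 18.
sin θ = |n·v| / (|n||v|) = |33| / (√126 · √13) = 0.81537.
θ ≈ 54.62°.

54.62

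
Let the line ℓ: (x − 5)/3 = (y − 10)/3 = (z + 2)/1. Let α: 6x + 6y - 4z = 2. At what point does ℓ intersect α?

(-4, 1, -5)

ℓ has direction (3, 3, 1) through (5, 10, -2).
Substitute r = (5, 10, -2) + t(3, 3, 1) into the plane: 98 + 32t = 2, so t = -3.
Intersection: (5, 10, -2) + (-3)·(3, 3, 1) = (-4, 1, -5).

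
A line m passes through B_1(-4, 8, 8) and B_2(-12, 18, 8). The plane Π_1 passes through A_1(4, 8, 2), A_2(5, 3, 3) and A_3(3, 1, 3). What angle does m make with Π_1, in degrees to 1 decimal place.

13.2

A direction vector for m is B_2 − B_1 = (-8, 10, 0).
A_1A_2 = (1, -5, 1), A_1A_3 = (-1, -7, 1); a normal to Π_1 is A_1A_2 × A_1A_3 = (2, -2, -12).
Using A_1: Π_1 has equation 2x - 2y - 12z = -32.
sin θ = |n·v| / (|n||v|) = |-36| / (√152 · √164) = 0.22801.
θ ≈ 13.2°.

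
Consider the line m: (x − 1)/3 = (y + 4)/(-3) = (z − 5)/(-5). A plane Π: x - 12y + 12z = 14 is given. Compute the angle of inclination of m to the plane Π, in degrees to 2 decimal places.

m has direction (3, -3, -5) through (1, -4, 5).
sin θ = |n·v| / (|n||v|) = |-21| / (√289 · √43) = 0.18838.
θ ≈ 10.86°.

10.86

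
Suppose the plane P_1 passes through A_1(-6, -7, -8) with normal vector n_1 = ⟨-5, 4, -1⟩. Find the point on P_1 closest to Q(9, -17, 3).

(-6, -5, 0)

P_1: n_1·r = n_1·A_1 gives -5x + 4y - z = 10.
Foot = Q − λn with λ = (n·Q − d)/|n|² = (-116 − 10)/42 = -3.
Foot = (9, -17, 3) − (-3)·(-5, 4, -1) = (-6, -5, 0).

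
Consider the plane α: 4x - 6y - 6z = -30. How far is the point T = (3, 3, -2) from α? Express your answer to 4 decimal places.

3.8376

n·T − d = (4)·(3) + (-6)·(3) + (-6)·(-2) − (-30) = 36; |n| = √88.
Distance = |36| / √88 = 36/√88 ≈ 3.8376.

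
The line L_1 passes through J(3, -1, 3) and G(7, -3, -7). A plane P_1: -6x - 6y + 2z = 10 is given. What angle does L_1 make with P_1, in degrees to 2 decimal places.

19.58

A direction vector for L_1 is G − J = (4, -2, -10).
sin θ = |n·v| / (|n||v|) = |-32| / (√76 · √120) = 0.33508.
θ ≈ 19.58°.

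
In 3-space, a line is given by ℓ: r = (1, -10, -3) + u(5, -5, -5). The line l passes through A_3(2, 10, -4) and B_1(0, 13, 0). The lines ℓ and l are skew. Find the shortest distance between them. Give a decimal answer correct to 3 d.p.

A direction vector for l is B_1 − A_3 = (-2, 3, 4).
Common perpendicular direction n = (5, -5, -5) × (-2, 3, 4) = (-5, -10, 5).
With w = (2, 10, -4) − (1, -10, -3) = (1, 20, -1), w · n = -210.
Distance = |w · n| / |n| = |-210| / √150 ≈ 17.146.

17.146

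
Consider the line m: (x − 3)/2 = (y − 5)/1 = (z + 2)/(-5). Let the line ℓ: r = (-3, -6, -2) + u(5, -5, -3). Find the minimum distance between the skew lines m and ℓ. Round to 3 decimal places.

10.185

m has direction (2, 1, -5) through (3, 5, -2).
Common perpendicular direction n = (2, 1, -5) × (5, -5, -3) = (-28, -19, -15).
With w = (-3, -6, -2) − (3, 5, -2) = (-6, -11, 0), w · n = 377.
Distance = |w · n| / |n| = |377| / √1370 ≈ 10.185.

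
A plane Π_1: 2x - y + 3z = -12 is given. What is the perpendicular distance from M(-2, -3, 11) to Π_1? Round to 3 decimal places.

n·M − d = (2)·(-2) + (-1)·(-3) + (3)·(11) − (-12) = 44; |n| = √14.
Distance = |44| / √14 = 44/√14 ≈ 11.759.

11.759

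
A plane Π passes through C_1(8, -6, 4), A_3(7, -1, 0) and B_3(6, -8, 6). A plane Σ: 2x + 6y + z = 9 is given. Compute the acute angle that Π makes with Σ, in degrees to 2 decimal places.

C_1A_3 = (-1, 5, -4), C_1B_3 = (-2, -2, 2); a normal to Π is C_1A_3 × C_1B_3 = (2, 10, 12).
Using C_1: Π has equation 2x + 10y + 12z = 4.
cos θ = |n₁·n₂| / (|n₁||n₂|) = |76| / (√248 · √41).
θ = arccos(0.75370) ≈ 41.09°.

41.09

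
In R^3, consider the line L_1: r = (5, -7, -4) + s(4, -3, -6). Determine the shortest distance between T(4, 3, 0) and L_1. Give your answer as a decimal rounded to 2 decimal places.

Taking (5, -7, -4) on L_1 with direction v = (4, -3, -6): w = T − (5, -7, -4) = (-1, 10, 4), and w × v = (-48, 10, -37).
Distance = |w × v| / |v| = √3773 / √61 ≈ 7.86.

7.86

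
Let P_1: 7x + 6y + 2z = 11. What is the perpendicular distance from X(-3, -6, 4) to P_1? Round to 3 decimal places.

n·X − d = (7)·(-3) + (6)·(-6) + (2)·(4) − 11 = -60; |n| = √89.
Distance = |-60| / √89 = 60/√89 ≈ 6.360.

6.360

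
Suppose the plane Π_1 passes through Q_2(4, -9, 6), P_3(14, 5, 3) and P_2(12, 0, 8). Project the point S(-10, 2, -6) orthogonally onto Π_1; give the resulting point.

(0, -6, -10)

Q_2P_3 = (10, 14, -3), Q_2P_2 = (8, 9, 2); a normal to Π_1 is Q_2P_3 × Q_2P_2 = (55, -44, -22).
Using Q_2: Π_1 has equation 55x - 44y - 22z = 484.
Foot = S − λn with λ = (n·S − d)/|n|² = (-506 − 484)/5445 = -2/11.
Foot = (-10, 2, -6) − (-2/11)·(55, -44, -22) = (0, -6, -10).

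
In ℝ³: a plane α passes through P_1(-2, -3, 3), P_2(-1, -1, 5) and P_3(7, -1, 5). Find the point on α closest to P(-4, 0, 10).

(-4, 2, 8)

P_1P_2 = (1, 2, 2), P_1P_3 = (9, 2, 2); a normal to α is P_1P_2 × P_1P_3 = (0, 16, -16).
Using P_1: α has equation 16y - 16z = -96.
Foot = P − λn with λ = (n·P − d)/|n|² = (-160 − (-96))/512 = -1/8.
Foot = (-4, 0, 10) − (-1/8)·(0, 16, -16) = (-4, 2, 8).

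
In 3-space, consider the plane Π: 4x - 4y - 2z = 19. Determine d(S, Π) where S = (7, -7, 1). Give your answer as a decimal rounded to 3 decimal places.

n·S − d = (4)·(7) + (-4)·(-7) + (-2)·(1) − 19 = 35; |n| = √36.
Distance = |35| / √36 = 35/√36 ≈ 5.833.

5.833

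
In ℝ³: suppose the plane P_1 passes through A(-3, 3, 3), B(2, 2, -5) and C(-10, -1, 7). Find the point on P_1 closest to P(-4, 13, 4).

(0, 9, 7)

AB = (5, -1, -8), AC = (-7, -4, 4); a normal to P_1 is AB × AC = (-36, 36, -27).
Using A: P_1 has equation -36x + 36y - 27z = 135.
Foot = P − λn with λ = (n·P − d)/|n|² = (504 − 135)/3321 = 1/9.
Foot = (-4, 13, 4) − (1/9)·(-36, 36, -27) = (0, 9, 7).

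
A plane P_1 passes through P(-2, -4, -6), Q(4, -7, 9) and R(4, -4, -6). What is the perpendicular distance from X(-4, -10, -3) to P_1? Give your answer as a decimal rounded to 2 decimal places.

5.30

PQ = (6, -3, 15), PR = (6, 0, 0); a normal to P_1 is PQ × PR = (0, 90, 18).
Using P: P_1 has equation 90y + 18z = -468.
n·X − d = (0)·(-4) + (90)·(-10) + (18)·(-3) − (-468) = -486; |n| = √8424.
Distance = |-486| / √8424 = 486/√8424 ≈ 5.30.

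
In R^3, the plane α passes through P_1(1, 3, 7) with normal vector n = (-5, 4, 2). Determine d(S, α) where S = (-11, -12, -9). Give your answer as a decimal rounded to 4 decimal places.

α: n·r = n·P_1 gives -5x + 4y + 2z = 21.
n·S − d = (-5)·(-11) + (4)·(-12) + (2)·(-9) − 21 = -32; |n| = √45.
Distance = |-32| / √45 = 32/√45 ≈ 4.7703.

4.7703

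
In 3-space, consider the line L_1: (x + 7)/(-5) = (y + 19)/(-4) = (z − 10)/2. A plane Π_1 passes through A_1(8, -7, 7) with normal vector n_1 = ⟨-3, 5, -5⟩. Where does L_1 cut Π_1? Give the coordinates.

(3, -11, 6)

L_1 has direction (-5, -4, 2) through (-7, -19, 10).
Π_1: n_1·r = n_1·A_1 gives -3x + 5y - 5z = -94.
Substitute r = (-7, -19, 10) + t(-5, -4, 2) into the plane: -124 + (-15)t = -94, so t = -2.
Intersection: (-7, -19, 10) + (-2)·(-5, -4, 2) = (3, -11, 6).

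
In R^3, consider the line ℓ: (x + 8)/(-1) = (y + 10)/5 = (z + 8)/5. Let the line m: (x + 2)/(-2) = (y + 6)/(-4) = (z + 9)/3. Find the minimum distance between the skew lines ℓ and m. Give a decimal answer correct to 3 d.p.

ℓ has direction (-1, 5, 5) through (-8, -10, -8).
m has direction (-2, -4, 3) through (-2, -6, -9).
Common perpendicular direction n = (-1, 5, 5) × (-2, -4, 3) = (35, -7, 14).
With w = (-2, -6, -9) − (-8, -10, -8) = (6, 4, -1), w · n = 168.
Distance = |w · n| / |n| = |168| / √1470 ≈ 4.382.

4.382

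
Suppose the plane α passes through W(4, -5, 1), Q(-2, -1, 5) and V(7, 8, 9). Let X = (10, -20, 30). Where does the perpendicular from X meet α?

WQ = (-6, 4, 4), WV = (3, 13, 8); a normal to α is WQ × WV = (-20, 60, -90).
Using W: α has equation -20x + 60y - 90z = -470.
Foot = X − λn with λ = (n·X − d)/|n|² = (-4100 − (-470))/12100 = -3/10.
Foot = (10, -20, 30) − (-3/10)·(-20, 60, -90) = (4, -2, 3).

(4, -2, 3)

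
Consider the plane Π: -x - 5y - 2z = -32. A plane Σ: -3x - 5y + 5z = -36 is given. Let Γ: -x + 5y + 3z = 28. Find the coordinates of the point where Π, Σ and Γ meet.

(2, 6, 0)

Solving the 3×3 linear system -x - 5y - 2z = -32, -3x - 5y + 5z = -36, -x + 5y + 3z = 28 (e.g. by elimination or Cramer's rule, determinant = 60) gives (2, 6, 0).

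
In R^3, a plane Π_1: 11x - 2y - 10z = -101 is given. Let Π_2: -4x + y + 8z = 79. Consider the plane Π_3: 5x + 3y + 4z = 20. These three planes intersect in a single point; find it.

(-1, -5, 10)

Solving the 3×3 linear system 11x - 2y - 10z = -101, -4x + y + 8z = 79, 5x + 3y + 4z = 20 (e.g. by elimination or Cramer's rule, determinant = -162) gives (-1, -5, 10).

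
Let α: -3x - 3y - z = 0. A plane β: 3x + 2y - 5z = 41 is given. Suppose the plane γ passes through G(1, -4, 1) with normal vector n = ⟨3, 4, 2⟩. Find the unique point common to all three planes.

γ: n·r = n·G gives 3x + 4y + 2z = -11.
Solving the 3×3 linear system -3x - 3y - z = 0, 3x + 2y - 5z = 41, 3x + 4y + 2z = -11 (e.g. by elimination or Cramer's rule, determinant = -15) gives (7, -5, -6).

(7, -5, -6)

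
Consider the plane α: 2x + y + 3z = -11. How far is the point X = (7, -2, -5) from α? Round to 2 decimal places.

2.14

n·X − d = (2)·(7) + (1)·(-2) + (3)·(-5) − (-11) = 8; |n| = √14.
Distance = |8| / √14 = 8/√14 ≈ 2.14.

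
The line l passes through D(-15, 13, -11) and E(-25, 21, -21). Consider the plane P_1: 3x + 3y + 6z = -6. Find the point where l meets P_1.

A direction vector for l is E − D = (-10, 8, -10).
Substitute r = (-15, 13, -11) + t(-10, 8, -10) into the plane: -72 + (-66)t = -6, so t = -1.
Intersection: (-15, 13, -11) + (-1)·(-10, 8, -10) = (-5, 5, -1).

(-5, 5, -1)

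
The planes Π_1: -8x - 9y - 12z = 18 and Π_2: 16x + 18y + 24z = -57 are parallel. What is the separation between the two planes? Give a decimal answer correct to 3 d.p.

0.618

Rescale Π_2 by 1/(-2): -8x - 9y - 12z = 57/2. Then distance = |18 − (57/2)| / √289 ≈ 0.618.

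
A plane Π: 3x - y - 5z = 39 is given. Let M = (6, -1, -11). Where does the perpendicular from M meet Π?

(3, 0, -6)

Foot = M − λn with λ = (n·M − d)/|n|² = (74 − 39)/35 = 1.
Foot = (6, -1, -11) − 1·(3, -1, -5) = (3, 0, -6).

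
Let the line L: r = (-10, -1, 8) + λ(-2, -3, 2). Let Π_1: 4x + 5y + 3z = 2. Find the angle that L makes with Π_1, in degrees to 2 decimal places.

35.67

sin θ = |n·v| / (|n||v|) = |-17| / (√50 · √17) = 0.58310.
θ ≈ 35.67°.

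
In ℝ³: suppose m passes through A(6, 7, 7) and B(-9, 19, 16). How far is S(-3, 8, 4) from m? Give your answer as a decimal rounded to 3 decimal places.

7.681

A direction vector for m is B − A = (-15, 12, 9).
Taking (6, 7, 7) on m with direction v = (-15, 12, 9): w = S − (6, 7, 7) = (-9, 1, -3), and w × v = (45, 126, -93).
Distance = |w × v| / |v| = √26550 / √450 ≈ 7.681.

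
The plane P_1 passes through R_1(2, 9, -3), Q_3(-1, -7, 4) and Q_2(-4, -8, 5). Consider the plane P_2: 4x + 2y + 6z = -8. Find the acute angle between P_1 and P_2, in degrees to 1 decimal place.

22.0

R_1Q_3 = (-3, -16, 7), R_1Q_2 = (-6, -17, 8); a normal to P_1 is R_1Q_3 × R_1Q_2 = (-9, -18, -45).
Using R_1: P_1 has equation -9x - 18y - 45z = -45.
cos θ = |n₁·n₂| / (|n₁||n₂|) = |-342| / (√2430 · √56).
θ = arccos(0.92711) ≈ 22.0°.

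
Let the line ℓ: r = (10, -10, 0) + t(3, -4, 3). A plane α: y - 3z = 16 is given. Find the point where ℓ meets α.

Substitute r = (10, -10, 0) + t(3, -4, 3) into the plane: -10 + (-13)t = 16, so t = -2.
Intersection: (10, -10, 0) + (-2)·(3, -4, 3) = (4, -2, -6).

(4, -2, -6)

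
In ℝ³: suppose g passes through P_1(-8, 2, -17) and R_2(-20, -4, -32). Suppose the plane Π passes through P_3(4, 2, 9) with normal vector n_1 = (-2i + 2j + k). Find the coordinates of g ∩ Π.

A direction vector for g is R_2 − P_1 = (-12, -6, -15).
Π: n_1·r = n_1·P_3 gives -2x + 2y + z = 5.
Substitute r = (-8, 2, -17) + t(-12, -6, -15) into the plane: 3 + (-3)t = 5, so t = -2/3.
Intersection: (-8, 2, -17) + (-2/3)·(-12, -6, -15) = (0, 6, -7).

(0, 6, -7)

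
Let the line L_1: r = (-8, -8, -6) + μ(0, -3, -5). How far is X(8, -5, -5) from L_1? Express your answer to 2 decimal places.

16.13

Taking (-8, -8, -6) on L_1 with direction v = (0, -3, -5): w = X − (-8, -8, -6) = (16, 3, 1), and w × v = (-12, 80, -48).
Distance = |w × v| / |v| = √8848 / √34 ≈ 16.13.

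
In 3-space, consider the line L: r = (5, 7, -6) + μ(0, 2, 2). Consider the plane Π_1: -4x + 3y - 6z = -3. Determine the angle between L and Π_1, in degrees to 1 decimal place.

15.8

sin θ = |n·v| / (|n||v|) = |-6| / (√61 · √8) = 0.27161.
θ ≈ 15.8°.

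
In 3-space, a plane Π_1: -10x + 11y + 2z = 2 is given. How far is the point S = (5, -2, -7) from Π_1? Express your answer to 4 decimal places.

n·S − d = (-10)·(5) + (11)·(-2) + (2)·(-7) − 2 = -88; |n| = √225.
Distance = |-88| / √225 = 88/√225 ≈ 5.8667.

5.8667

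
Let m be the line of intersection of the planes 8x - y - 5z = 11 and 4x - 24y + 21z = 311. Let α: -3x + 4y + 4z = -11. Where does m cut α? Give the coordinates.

(5, -6, 7)

Direction of m: (8, -1, -5) × (4, -24, 21) = (-141, -188, -188).
A point on m: solving the two plane equations with x = 11 gives (11, 2, 15).
Substitute r = (11, 2, 15) + t(-141, -188, -188) into the plane: 35 + (-1081)t = -11, so t = 2/47.
Intersection: (11, 2, 15) + (2/47)·(-141, -188, -188) = (5, -6, 7).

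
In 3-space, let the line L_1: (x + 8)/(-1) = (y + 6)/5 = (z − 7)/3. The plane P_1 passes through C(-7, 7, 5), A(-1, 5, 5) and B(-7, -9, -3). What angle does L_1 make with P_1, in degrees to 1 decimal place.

L_1 has direction (-1, 5, 3) through (-8, -6, 7).
CA = (6, -2, 0), CB = (0, -16, -8); a normal to P_1 is CA × CB = (16, 48, -96).
Using C: P_1 has equation 16x + 48y - 96z = -256.
sin θ = |n·v| / (|n||v|) = |-64| / (√11776 · √35) = 0.09969.
θ ≈ 5.7°.

5.7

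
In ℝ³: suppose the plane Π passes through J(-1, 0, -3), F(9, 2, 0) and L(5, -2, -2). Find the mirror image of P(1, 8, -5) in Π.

JF = (10, 2, 3), JL = (6, -2, 1); a normal to Π is JF × JL = (8, 8, -32).
Using J: Π has equation 8x + 8y - 32z = 88.
λ = (n·P − d)/|n|² = (232 − 88)/1152 = 1/8.
Reflection = P − 2λn = (1, 8, -5) − (1/4)·(8, 8, -32) = (-1, 6, 3).

(-1, 6, 3)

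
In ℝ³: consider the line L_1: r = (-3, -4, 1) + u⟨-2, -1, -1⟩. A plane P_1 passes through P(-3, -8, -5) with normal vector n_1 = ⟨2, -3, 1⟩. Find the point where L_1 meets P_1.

P_1: n_1·r = n_1·P gives 2x - 3y + z = 13.
Substitute r = (-3, -4, 1) + t(-2, -1, -1) into the plane: 7 + (-2)t = 13, so t = -3.
Intersection: (-3, -4, 1) + (-3)·(-2, -1, -1) = (3, -1, 4).

(3, -1, 4)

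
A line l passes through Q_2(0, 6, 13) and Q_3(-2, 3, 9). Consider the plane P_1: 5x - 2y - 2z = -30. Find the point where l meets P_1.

A direction vector for l is Q_3 − Q_2 = (-2, -3, -4).
Substitute r = (0, 6, 13) + t(-2, -3, -4) into the plane: -38 + 4t = -30, so t = 2.
Intersection: (0, 6, 13) + 2·(-2, -3, -4) = (-4, 0, 5).

(-4, 0, 5)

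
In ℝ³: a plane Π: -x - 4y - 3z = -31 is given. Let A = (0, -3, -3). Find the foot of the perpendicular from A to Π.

Foot = A − λn with λ = (n·A − d)/|n|² = (21 − (-31))/26 = 2.
Foot = (0, -3, -3) − 2·(-1, -4, -3) = (2, 5, 3).

(2, 5, 3)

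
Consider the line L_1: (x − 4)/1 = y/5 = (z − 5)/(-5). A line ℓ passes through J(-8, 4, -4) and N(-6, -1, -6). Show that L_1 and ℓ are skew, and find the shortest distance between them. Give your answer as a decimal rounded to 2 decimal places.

13.44

L_1 has direction (1, 5, -5) through (4, 0, 5).
A direction vector for ℓ is N − J = (2, -5, -2).
Common perpendicular direction n = (1, 5, -5) × (2, -5, -2) = (-35, -8, -15).
With w = (-8, 4, -4) − (4, 0, 5) = (-12, 4, -9), w · n = 523.
Since n ≠ 0 the lines are not parallel, and w · n = 523 ≠ 0 so they do not intersect; hence they are skew.
Distance = |w · n| / |n| = |523| / √1514 ≈ 13.44.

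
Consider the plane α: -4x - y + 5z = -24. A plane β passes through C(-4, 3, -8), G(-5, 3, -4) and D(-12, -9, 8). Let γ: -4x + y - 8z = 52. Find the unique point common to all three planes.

(-2, 12, -4)

CG = (-1, 0, 4), CD = (-8, -12, 16); a normal to β is CG × CD = (48, -16, 12).
Using C: β has equation 48x - 16y + 12z = -336.
Solving the 3×3 linear system -4x - y + 5z = -24, 48x - 16y + 12z = -336, -4x + y - 8z = 52 (e.g. by elimination or Cramer's rule, determinant = -880) gives (-2, 12, -4).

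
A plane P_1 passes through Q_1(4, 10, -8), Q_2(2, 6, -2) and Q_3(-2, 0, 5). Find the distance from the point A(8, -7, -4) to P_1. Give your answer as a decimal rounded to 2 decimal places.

13.86

Q_1Q_2 = (-2, -4, 6), Q_1Q_3 = (-6, -10, 13); a normal to P_1 is Q_1Q_2 × Q_1Q_3 = (8, -10, -4).
Using Q_1: P_1 has equation 8x - 10y - 4z = -36.
n·A − d = (8)·(8) + (-10)·(-7) + (-4)·(-4) − (-36) = 186; |n| = √180.
Distance = |186| / √180 = 186/√180 ≈ 13.86.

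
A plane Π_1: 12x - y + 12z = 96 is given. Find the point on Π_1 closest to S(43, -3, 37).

(7, 0, 1)

Foot = S − λn with λ = (n·S − d)/|n|² = (963 − 96)/289 = 3.
Foot = (43, -3, 37) − 3·(12, -1, 12) = (7, 0, 1).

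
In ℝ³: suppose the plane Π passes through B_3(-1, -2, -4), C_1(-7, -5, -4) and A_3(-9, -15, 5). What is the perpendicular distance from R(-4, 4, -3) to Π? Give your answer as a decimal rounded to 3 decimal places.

B_3C_1 = (-6, -3, 0), B_3A_3 = (-8, -13, 9); a normal to Π is B_3C_1 × B_3A_3 = (-27, 54, 54).
Using B_3: Π has equation -27x + 54y + 54z = -297.
n·R − d = (-27)·(-4) + (54)·(4) + (54)·(-3) − (-297) = 459; |n| = √6561.
Distance = |459| / √6561 = 459/√6561 ≈ 5.667.

5.667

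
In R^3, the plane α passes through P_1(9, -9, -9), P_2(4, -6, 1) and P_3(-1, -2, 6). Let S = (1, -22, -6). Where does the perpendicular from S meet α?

P_1P_2 = (-5, 3, 10), P_1P_3 = (-10, 7, 15); a normal to α is P_1P_2 × P_1P_3 = (-25, -25, -5).
Using P_1: α has equation -25x - 25y - 5z = 45.
Foot = S − λn with λ = (n·S − d)/|n|² = (555 − 45)/1275 = 2/5.
Foot = (1, -22, -6) − (2/5)·(-25, -25, -5) = (11, -12, -4).

(11, -12, -4)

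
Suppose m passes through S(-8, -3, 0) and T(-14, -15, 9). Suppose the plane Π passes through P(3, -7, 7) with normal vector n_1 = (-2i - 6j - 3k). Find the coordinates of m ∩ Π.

A direction vector for m is T − S = (-6, -12, 9).
Π: n_1·r = n_1·P gives -2x - 6y - 3z = 15.
Substitute r = (-8, -3, 0) + t(-6, -12, 9) into the plane: 34 + 57t = 15, so t = -1/3.
Intersection: (-8, -3, 0) + (-1/3)·(-6, -12, 9) = (-6, 1, -3).

(-6, 1, -3)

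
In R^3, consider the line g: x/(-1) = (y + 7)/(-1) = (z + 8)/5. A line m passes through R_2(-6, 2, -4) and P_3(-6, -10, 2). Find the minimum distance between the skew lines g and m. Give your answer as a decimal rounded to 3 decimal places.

g has direction (-1, -1, 5) through (0, -7, -8).
A direction vector for m is P_3 − R_2 = (0, -12, 6).
Common perpendicular direction n = (-1, -1, 5) × (0, -12, 6) = (54, 6, 12).
With w = (-6, 2, -4) − (0, -7, -8) = (-6, 9, 4), w · n = -222.
Distance = |w · n| / |n| = |-222| / √3096 ≈ 3.990.

3.990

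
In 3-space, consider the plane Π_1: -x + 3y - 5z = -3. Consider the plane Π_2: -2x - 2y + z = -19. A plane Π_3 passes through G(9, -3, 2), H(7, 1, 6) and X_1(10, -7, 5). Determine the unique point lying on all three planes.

GH = (-2, 4, 4), GX_1 = (1, -4, 3); a normal to Π_3 is GH × GX_1 = (28, 10, 4).
Using G: Π_3 has equation 28x + 10y + 4z = 230.
Solving the 3×3 linear system -x + 3y - 5z = -3, -2x - 2y + z = -19, 28x + 10y + 4z = 230 (e.g. by elimination or Cramer's rule, determinant = -54) gives (7, 3, 1).

(7, 3, 1)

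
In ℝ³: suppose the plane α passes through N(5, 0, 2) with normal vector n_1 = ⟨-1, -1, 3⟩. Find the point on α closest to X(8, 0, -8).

(5, -3, 1)

α: n_1·r = n_1·N gives -x - y + 3z = 1.
Foot = X − λn with λ = (n·X − d)/|n|² = (-32 − 1)/11 = -3.
Foot = (8, 0, -8) − (-3)·(-1, -1, 3) = (5, -3, 1).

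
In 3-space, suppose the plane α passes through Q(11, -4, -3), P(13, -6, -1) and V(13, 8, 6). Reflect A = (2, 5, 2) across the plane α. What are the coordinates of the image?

(14, 9, -6)

QP = (2, -2, 2), QV = (2, 12, 9); a normal to α is QP × QV = (-42, -14, 28).
Using Q: α has equation -42x - 14y + 28z = -490.
λ = (n·A − d)/|n|² = (-98 − (-490))/2744 = 1/7.
Reflection = A − 2λn = (2, 5, 2) − (2/7)·(-42, -14, 28) = (14, 9, -6).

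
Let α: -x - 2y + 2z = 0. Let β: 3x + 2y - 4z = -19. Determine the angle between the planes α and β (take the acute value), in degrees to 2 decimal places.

21.80

cos θ = |n₁·n₂| / (|n₁||n₂|) = |-15| / (√9 · √29).
θ = arccos(0.92848) ≈ 21.80°.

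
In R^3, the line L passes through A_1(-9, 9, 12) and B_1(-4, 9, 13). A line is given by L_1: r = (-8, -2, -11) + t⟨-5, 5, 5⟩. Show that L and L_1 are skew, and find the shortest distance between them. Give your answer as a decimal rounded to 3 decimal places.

6.350

A direction vector for L is B_1 − A_1 = (5, 0, 1).
Common perpendicular direction n = (5, 0, 1) × (-5, 5, 5) = (-5, -30, 25).
With w = (-8, -2, -11) − (-9, 9, 12) = (1, -11, -23), w · n = -250.
Since n ≠ 0 the lines are not parallel, and w · n = -250 ≠ 0 so they do not intersect; hence they are skew.
Distance = |w · n| / |n| = |-250| / √1550 ≈ 6.350.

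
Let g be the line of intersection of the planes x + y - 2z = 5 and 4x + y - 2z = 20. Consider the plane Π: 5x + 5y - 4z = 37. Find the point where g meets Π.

Direction of g: (1, 1, -2) × (4, 1, -2) = (0, -6, -3).
A point on g: solving the two plane equations with y = -12 gives (5, -12, -6).
Substitute r = (5, -12, -6) + t(0, -6, -3) into the plane: -11 + (-18)t = 37, so t = -8/3.
Intersection: (5, -12, -6) + (-8/3)·(0, -6, -3) = (5, 4, 2).

(5, 4, 2)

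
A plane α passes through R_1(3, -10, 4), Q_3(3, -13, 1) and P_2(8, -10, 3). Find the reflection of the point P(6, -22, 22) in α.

R_1Q_3 = (0, -3, -3), R_1P_2 = (5, 0, -1); a normal to α is R_1Q_3 × R_1P_2 = (3, -15, 15).
Using R_1: α has equation 3x - 15y + 15z = 219.
λ = (n·P − d)/|n|² = (678 − 219)/459 = 1.
Reflection = P − 2λn = (6, -22, 22) − 2·(3, -15, 15) = (0, 8, -8).

(0, 8, -8)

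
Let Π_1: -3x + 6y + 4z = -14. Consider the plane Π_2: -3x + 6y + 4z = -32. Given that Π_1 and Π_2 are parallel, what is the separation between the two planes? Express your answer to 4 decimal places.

2.3047

Same normal n = (-3, 6, 4) with |n| = √61; distance = |-14 − (-32)| / |n| = 18/√61 ≈ 2.3047.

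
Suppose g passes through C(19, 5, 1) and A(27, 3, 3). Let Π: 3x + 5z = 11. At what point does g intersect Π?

(7, 8, -2)

A direction vector for g is A − C = (8, -2, 2).
Substitute r = (19, 5, 1) + t(8, -2, 2) into the plane: 62 + 34t = 11, so t = -3/2.
Intersection: (19, 5, 1) + (-3/2)·(8, -2, 2) = (7, 8, -2).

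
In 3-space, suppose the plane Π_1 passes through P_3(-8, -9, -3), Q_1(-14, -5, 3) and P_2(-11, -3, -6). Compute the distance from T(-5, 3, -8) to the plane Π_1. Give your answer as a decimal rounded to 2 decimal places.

P_3Q_1 = (-6, 4, 6), P_3P_2 = (-3, 6, -3); a normal to Π_1 is P_3Q_1 × P_3P_2 = (-48, -36, -24).
Using P_3: Π_1 has equation -48x - 36y - 24z = 780.
n·T − d = (-48)·(-5) + (-36)·(3) + (-24)·(-8) − 780 = -456; |n| = √4176.
Distance = |-456| / √4176 = 456/√4176 ≈ 7.06.

7.06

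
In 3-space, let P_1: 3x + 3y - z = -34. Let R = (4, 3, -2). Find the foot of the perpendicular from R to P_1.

(-5, -6, 1)

Foot = R − λn with λ = (n·R − d)/|n|² = (23 − (-34))/19 = 3.
Foot = (4, 3, -2) − 3·(3, 3, -1) = (-5, -6, 1).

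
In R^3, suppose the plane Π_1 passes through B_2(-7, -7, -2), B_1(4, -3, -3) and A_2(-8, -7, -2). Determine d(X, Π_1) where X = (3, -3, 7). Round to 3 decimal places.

B_2B_1 = (11, 4, -1), B_2A_2 = (-1, 0, 0); a normal to Π_1 is B_2B_1 × B_2A_2 = (0, 1, 4).
Using B_2: Π_1 has equation y + 4z = -15.
n·X − d = (0)·(3) + (1)·(-3) + (4)·(7) − (-15) = 40; |n| = √17.
Distance = |40| / √17 = 40/√17 ≈ 9.701.

9.701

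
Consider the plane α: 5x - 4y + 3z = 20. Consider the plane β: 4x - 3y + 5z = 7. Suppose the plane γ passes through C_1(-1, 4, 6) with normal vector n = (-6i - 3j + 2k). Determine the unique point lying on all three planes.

γ: n·r = n·C_1 gives -6x - 3y + 2z = 6.
Solving the 3×3 linear system 5x - 4y + 3z = 20, 4x - 3y + 5z = 7, -6x - 3y + 2z = 6 (e.g. by elimination or Cramer's rule, determinant = 107) gives (1, -6, -3).

(1, -6, -3)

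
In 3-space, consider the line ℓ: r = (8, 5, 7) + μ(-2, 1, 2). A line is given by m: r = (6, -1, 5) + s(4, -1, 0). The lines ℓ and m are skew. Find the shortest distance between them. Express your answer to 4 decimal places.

5.6569

Common perpendicular direction n = (-2, 1, 2) × (4, -1, 0) = (2, 8, -2).
With w = (6, -1, 5) − (8, 5, 7) = (-2, -6, -2), w · n = -48.
Distance = |w · n| / |n| = |-48| / √72 ≈ 5.6569.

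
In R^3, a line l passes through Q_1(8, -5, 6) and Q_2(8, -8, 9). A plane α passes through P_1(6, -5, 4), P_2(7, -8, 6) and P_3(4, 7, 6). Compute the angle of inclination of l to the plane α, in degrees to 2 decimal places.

15.79

A direction vector for l is Q_2 − Q_1 = (0, -3, 3).
P_1P_2 = (1, -3, 2), P_1P_3 = (-2, 12, 2); a normal to α is P_1P_2 × P_1P_3 = (-30, -6, 6).
Using P_1: α has equation -30x - 6y + 6z = -126.
sin θ = |n·v| / (|n||v|) = |36| / (√972 · √18) = 0.27217.
θ ≈ 15.79°.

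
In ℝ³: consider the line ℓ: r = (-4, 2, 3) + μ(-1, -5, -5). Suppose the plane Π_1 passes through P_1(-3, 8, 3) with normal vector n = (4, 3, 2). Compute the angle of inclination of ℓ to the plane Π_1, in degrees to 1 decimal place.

48.9

Π_1: n·r = n·P_1 gives 4x + 3y + 2z = 18.
sin θ = |n·v| / (|n||v|) = |-29| / (√29 · √51) = 0.75407.
θ ≈ 48.9°.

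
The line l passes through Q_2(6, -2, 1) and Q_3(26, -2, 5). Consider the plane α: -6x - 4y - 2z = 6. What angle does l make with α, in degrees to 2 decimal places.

57.00

A direction vector for l is Q_3 − Q_2 = (20, 0, 4).
sin θ = |n·v| / (|n||v|) = |-128| / (√56 · √416) = 0.83863.
θ ≈ 57.00°.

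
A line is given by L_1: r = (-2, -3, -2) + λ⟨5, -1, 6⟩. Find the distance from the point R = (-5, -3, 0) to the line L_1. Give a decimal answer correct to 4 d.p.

Taking (-2, -3, -2) on L_1 with direction v = (5, -1, 6): w = R − (-2, -3, -2) = (-3, 0, 2), and w × v = (2, 28, 3).
Distance = |w × v| / |v| = √797 / √62 ≈ 3.5854.

3.5854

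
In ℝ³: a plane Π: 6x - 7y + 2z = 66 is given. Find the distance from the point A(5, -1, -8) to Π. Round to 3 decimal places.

n·A − d = (6)·(5) + (-7)·(-1) + (2)·(-8) − 66 = -45; |n| = √89.
Distance = |-45| / √89 = 45/√89 ≈ 4.770.

4.770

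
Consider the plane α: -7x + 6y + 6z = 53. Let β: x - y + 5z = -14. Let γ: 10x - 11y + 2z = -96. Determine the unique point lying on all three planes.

(-5, 4, -1)

Solving the 3×3 linear system -7x + 6y + 6z = 53, x - y + 5z = -14, 10x - 11y + 2z = -96 (e.g. by elimination or Cramer's rule, determinant = -89) gives (-5, 4, -1).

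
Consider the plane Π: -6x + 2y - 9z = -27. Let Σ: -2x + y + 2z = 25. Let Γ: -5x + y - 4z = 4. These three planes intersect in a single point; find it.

Solving the 3×3 linear system -6x + 2y - 9z = -27, -2x + y + 2z = 25, -5x + y - 4z = 4 (e.g. by elimination or Cramer's rule, determinant = -27) gives (-7, -3, 7).

(-7, -3, 7)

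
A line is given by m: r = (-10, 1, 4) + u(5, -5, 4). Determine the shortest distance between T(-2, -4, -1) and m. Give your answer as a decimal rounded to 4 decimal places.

Taking (-10, 1, 4) on m with direction v = (5, -5, 4): w = T − (-10, 1, 4) = (8, -5, -5), and w × v = (-45, -57, -15).
Distance = |w × v| / |v| = √5499 / √66 ≈ 9.1279.

9.1279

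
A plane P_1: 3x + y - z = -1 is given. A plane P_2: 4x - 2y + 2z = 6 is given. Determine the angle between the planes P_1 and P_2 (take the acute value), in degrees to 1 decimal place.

60.5

cos θ = |n₁·n₂| / (|n₁||n₂|) = |8| / (√11 · √24).
θ = arccos(0.49237) ≈ 60.5°.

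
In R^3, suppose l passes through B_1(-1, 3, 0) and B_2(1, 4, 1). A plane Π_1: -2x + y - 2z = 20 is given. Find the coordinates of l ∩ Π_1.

(-7, 0, -3)

A direction vector for l is B_2 − B_1 = (2, 1, 1).
Substitute r = (-1, 3, 0) + t(2, 1, 1) into the plane: 5 + (-5)t = 20, so t = -3.
Intersection: (-1, 3, 0) + (-3)·(2, 1, 1) = (-7, 0, -3).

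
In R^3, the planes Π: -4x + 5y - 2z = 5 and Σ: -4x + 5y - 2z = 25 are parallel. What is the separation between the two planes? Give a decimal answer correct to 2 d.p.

2.98

Same normal n = (-4, 5, -2) with |n| = √45; distance = |5 − 25| / |n| = 20/√45 ≈ 2.98.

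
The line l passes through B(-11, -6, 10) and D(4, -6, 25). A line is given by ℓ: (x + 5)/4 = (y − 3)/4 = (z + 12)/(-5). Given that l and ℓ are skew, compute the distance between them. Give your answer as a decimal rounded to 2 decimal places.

A direction vector for l is D − B = (15, 0, 15).
ℓ has direction (4, 4, -5) through (-5, 3, -12).
Common perpendicular direction n = (15, 0, 15) × (4, 4, -5) = (-60, 135, 60).
With w = (-5, 3, -12) − (-11, -6, 10) = (6, 9, -22), w · n = -465.
Distance = |w · n| / |n| = |-465| / √25425 ≈ 2.92.

2.92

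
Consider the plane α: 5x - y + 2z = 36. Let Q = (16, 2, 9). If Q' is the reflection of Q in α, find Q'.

λ = (n·Q − d)/|n|² = (96 − 36)/30 = 2.
Reflection = Q − 2λn = (16, 2, 9) − 4·(5, -1, 2) = (-4, 6, 1).

(-4, 6, 1)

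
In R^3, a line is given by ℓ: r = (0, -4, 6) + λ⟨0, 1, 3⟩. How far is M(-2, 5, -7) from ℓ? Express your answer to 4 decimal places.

Taking (0, -4, 6) on ℓ with direction v = (0, 1, 3): w = M − (0, -4, 6) = (-2, 9, -13), and w × v = (40, 6, -2).
Distance = |w × v| / |v| = √1640 / √10 ≈ 12.8062.

12.8062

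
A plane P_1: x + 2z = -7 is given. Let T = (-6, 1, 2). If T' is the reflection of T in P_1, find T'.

(-8, 1, -2)

λ = (n·T − d)/|n|² = (-2 − (-7))/5 = 1.
Reflection = T − 2λn = (-6, 1, 2) − 2·(1, 0, 2) = (-8, 1, -2).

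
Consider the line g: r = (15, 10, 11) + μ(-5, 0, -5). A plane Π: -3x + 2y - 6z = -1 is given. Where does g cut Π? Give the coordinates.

(5, 10, 1)

Substitute r = (15, 10, 11) + t(-5, 0, -5) into the plane: -91 + 45t = -1, so t = 2.
Intersection: (15, 10, 11) + 2·(-5, 0, -5) = (5, 10, 1).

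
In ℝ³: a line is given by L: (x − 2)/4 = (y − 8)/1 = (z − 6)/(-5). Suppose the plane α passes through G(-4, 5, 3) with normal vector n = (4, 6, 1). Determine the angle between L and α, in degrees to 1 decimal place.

L has direction (4, 1, -5) through (2, 8, 6).
α: n·r = n·G gives 4x + 6y + z = 17.
sin θ = |n·v| / (|n||v|) = |17| / (√53 · √42) = 0.36032.
θ ≈ 21.1°.

21.1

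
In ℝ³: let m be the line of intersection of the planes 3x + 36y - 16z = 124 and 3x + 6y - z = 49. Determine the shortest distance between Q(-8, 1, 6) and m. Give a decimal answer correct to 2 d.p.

14.76

Direction of m: (3, 36, -16) × (3, 6, -1) = (60, -45, -90).
A point on m: solving the two plane equations with x = 8 gives (8, 5, 5).
Taking (8, 5, 5) on m with direction v = (60, -45, -90): w = Q − (8, 5, 5) = (-16, -4, 1), and w × v = (405, -1380, 960).
Distance = |w × v| / |v| = √2990025 / √13725 ≈ 14.76.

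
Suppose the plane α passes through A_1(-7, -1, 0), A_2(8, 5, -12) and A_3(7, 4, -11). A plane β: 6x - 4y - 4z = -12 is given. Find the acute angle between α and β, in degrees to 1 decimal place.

A_1A_2 = (15, 6, -12), A_1A_3 = (14, 5, -11); a normal to α is A_1A_2 × A_1A_3 = (-6, -3, -9).
Using A_1: α has equation -6x - 3y - 9z = 45.
cos θ = |n₁·n₂| / (|n₁||n₂|) = |12| / (√126 · √68).
θ = arccos(0.12964) ≈ 82.6°.

82.6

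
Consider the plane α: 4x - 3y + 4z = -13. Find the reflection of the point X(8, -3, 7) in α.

λ = (n·X − d)/|n|² = (69 − (-13))/41 = 2.
Reflection = X − 2λn = (8, -3, 7) − 4·(4, -3, 4) = (-8, 9, -9).

(-8, 9, -9)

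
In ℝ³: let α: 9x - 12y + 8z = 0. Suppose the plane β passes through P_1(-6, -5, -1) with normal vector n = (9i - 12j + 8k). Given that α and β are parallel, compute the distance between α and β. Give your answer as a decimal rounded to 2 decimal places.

β: n·r = n·P_1 gives 9x - 12y + 8z = -2.
Same normal n = (9, -12, 8) with |n| = √289; distance = |0 − (-2)| / |n| = 2/√289 ≈ 0.12.

0.12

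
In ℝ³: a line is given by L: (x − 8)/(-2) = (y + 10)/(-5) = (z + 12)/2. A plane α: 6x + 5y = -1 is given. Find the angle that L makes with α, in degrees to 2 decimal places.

L has direction (-2, -5, 2) through (8, -10, -12).
sin θ = |n·v| / (|n||v|) = |-37| / (√61 · √33) = 0.82467.
θ ≈ 55.55°.

55.55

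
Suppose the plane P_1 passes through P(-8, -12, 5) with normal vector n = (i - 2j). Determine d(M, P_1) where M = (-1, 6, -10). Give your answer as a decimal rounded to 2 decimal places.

P_1: n·r = n·P gives x - 2y = 16.
n·M − d = (1)·(-1) + (-2)·(6) + (0)·(-10) − 16 = -29; |n| = √5.
Distance = |-29| / √5 = 29/√5 ≈ 12.97.

12.97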